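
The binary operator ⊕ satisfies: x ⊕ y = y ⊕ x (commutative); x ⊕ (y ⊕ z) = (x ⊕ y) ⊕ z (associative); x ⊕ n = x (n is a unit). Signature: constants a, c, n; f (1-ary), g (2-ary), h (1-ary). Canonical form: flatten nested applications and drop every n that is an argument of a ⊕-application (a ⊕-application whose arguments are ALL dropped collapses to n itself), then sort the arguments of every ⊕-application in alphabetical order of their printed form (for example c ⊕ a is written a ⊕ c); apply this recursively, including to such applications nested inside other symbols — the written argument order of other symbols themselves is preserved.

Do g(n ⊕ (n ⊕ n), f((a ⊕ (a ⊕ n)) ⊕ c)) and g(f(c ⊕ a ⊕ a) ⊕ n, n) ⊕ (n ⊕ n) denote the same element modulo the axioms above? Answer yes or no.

Left:  g(n ⊕ (n ⊕ n), f((a ⊕ (a ⊕ n)) ⊕ c))
  Focus inside:  (a ⊕ (a ⊕ n)) ⊕ c
  Un-nest:  a ⊕ a ⊕ n ⊕ c
  Unit:  drop n
  Sort arguments:  a ⊕ a ⊕ c
  Put back:  g(n, f(a ⊕ a ⊕ c))
Right:  g(f(c ⊕ a ⊕ a) ⊕ n, n) ⊕ (n ⊕ n)
  Merge nested applications:  g(f(c ⊕ a ⊕ a) ⊕ n, n) ⊕ n ⊕ n
  Inside:  g(f(c ⊕ a ⊕ a) ⊕ n, n)  →  g(f(a ⊕ a ⊕ c), n)
  Drop the unit:  drop n (×2)
  Order the arguments:  g(f(a ⊕ a ⊕ c), n)

Answer: no — g(n, f(a ⊕ a ⊕ c)) vs g(f(a ⊕ a ⊕ c), n)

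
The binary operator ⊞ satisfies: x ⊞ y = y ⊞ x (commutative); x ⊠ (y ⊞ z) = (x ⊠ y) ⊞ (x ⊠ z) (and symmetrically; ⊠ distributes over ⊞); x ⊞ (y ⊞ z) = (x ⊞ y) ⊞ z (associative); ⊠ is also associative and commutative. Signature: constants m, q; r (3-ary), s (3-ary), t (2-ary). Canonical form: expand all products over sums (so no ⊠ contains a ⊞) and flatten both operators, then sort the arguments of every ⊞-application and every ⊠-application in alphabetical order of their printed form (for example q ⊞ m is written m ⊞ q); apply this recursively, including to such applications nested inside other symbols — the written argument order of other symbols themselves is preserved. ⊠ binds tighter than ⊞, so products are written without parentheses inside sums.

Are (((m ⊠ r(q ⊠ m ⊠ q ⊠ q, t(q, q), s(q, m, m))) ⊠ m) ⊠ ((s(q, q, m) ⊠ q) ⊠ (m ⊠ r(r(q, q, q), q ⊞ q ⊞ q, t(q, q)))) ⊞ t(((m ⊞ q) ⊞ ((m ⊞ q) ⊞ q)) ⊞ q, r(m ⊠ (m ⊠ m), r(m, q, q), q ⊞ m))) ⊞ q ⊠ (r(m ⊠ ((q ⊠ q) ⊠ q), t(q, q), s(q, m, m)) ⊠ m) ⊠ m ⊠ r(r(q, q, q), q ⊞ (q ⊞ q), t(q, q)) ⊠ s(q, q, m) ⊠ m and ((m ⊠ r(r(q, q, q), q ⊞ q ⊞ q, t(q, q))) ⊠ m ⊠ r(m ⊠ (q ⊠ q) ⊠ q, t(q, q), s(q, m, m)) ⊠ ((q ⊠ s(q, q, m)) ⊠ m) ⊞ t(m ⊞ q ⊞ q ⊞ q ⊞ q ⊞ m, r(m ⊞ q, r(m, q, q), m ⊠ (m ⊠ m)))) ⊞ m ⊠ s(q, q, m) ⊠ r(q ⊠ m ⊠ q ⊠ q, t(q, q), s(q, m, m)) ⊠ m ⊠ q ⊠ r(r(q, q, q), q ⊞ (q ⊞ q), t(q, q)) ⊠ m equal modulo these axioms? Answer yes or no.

Answer: no — m ⊠ m ⊠ m ⊠ q ⊠ r(m ⊠ q ⊠ q ⊠ q, t(q, q), s(q, m, m)) ⊠ r(r(q, q, q), q ⊞ q ⊞ q, t(q, q)) ⊠ s(q, q, m) ⊞ m ⊠ m ⊠ m ⊠ q ⊠ r(m ⊠ q ⊠ q ⊠ q, t(q, q), s(q, m, m)) ⊠ r(r(q, q, q), q ⊞ q ⊞ q, t(q, q)) ⊠ s(q, q, m) ⊞ t(m ⊞ m ⊞ q ⊞ q ⊞ q ⊞ q, r(m ⊠ m ⊠ m, r(m, q, q), m ⊞ q)) vs m ⊠ m ⊠ m ⊠ q ⊠ r(m ⊠ q ⊠ q ⊠ q, t(q, q), s(q, m, m)) ⊠ r(r(q, q, q), q ⊞ q ⊞ q, t(q, q)) ⊠ s(q, q, m) ⊞ m ⊠ m ⊠ m ⊠ q ⊠ r(m ⊠ q ⊠ q ⊠ q, t(q, q), s(q, m, m)) ⊠ r(r(q, q, q), q ⊞ q ⊞ q, t(q, q)) ⊠ s(q, q, m) ⊞ t(m ⊞ m ⊞ q ⊞ q ⊞ q ⊞ q, r(m ⊞ q, r(m, q, q), m ⊠ m ⊠ m))

Derivation:
Left:  (((m ⊠ r(q ⊠ m ⊠ q ⊠ q, t(q, q), s(q, m, m))) ⊠ m) ⊠ ((s(q, q, m) ⊠ q) ⊠ (m ⊠ r(r(q, q, q), q ⊞ q ⊞ q, t(q, q)))) ⊞ t(((m ⊞ q) ⊞ ((m ⊞ q) ⊞ q)) ⊞ q, r(m ⊠ (m ⊠ m), r(m, q, q), q ⊞ m))) ⊞ q ⊠ (r(m ⊠ ((q ⊠ q) ⊠ q), t(q, q), s(q, m, m)) ⊠ m) ⊠ m ⊠ r(r(q, q, q), q ⊞ (q ⊞ q), t(q, q)) ⊠ s(q, q, m) ⊠ m
  Merge nested applications:  m ⊠ m ⊠ m ⊠ q ⊠ r(m ⊠ q ⊠ q ⊠ q, t(q, q), s(q, m, m)) ⊠ r(r(q, q, q), q ⊞ q ⊞ q, t(q, q)) ⊠ s(q, q, m) ⊞ t(m ⊞ m ⊞ q ⊞ q ⊞ q ⊞ q, r(m ⊠ m ⊠ m, r(m, q, q), m ⊞ q)) ⊞ m ⊠ m ⊠ m ⊠ q ⊠ r(m ⊠ q ⊠ q ⊠ q, t(q, q), s(q, m, m)) ⊠ r(r(q, q, q), q ⊞ q ⊞ q, t(q, q)) ⊠ s(q, q, m)
  Sort:  m ⊠ m ⊠ m ⊠ q ⊠ r(m ⊠ q ⊠ q ⊠ q, t(q, q), s(q, m, m)) ⊠ r(r(q, q, q), q ⊞ q ⊞ q, t(q, q)) ⊠ s(q, q, m) ⊞ m ⊠ m ⊠ m ⊠ q ⊠ r(m ⊠ q ⊠ q ⊠ q, t(q, q), s(q, m, m)) ⊠ r(r(q, q, q), q ⊞ q ⊞ q, t(q, q)) ⊠ s(q, q, m) ⊞ t(m ⊞ m ⊞ q ⊞ q ⊞ q ⊞ q, r(m ⊠ m ⊠ m, r(m, q, q), m ⊞ q))
Right:  ((m ⊠ r(r(q, q, q), q ⊞ q ⊞ q, t(q, q))) ⊠ m ⊠ r(m ⊠ (q ⊠ q) ⊠ q, t(q, q), s(q, m, m)) ⊠ ((q ⊠ s(q, q, m)) ⊠ m) ⊞ t(m ⊞ q ⊞ q ⊞ q ⊞ q ⊞ m, r(m ⊞ q, r(m, q, q), m ⊠ (m ⊠ m)))) ⊞ m ⊠ s(q, q, m) ⊠ r(q ⊠ m ⊠ q ⊠ q, t(q, q), s(q, m, m)) ⊠ m ⊠ q ⊠ r(r(q, q, q), q ⊞ (q ⊞ q), t(q, q)) ⊠ m
  Flatten:  m ⊠ m ⊠ m ⊠ q ⊠ r(m ⊠ q ⊠ q ⊠ q, t(q, q), s(q, m, m)) ⊠ r(r(q, q, q), q ⊞ q ⊞ q, t(q, q)) ⊠ s(q, q, m) ⊞ t(m ⊞ m ⊞ q ⊞ q ⊞ q ⊞ q, r(m ⊞ q, r(m, q, q), m ⊠ m ⊠ m)) ⊞ m ⊠ m ⊠ m ⊠ q ⊠ r(m ⊠ q ⊠ q ⊠ q, t(q, q), s(q, m, m)) ⊠ r(r(q, q, q), q ⊞ q ⊞ q, t(q, q)) ⊠ s(q, q, m)
  Order the arguments:  m ⊠ m ⊠ m ⊠ q ⊠ r(m ⊠ q ⊠ q ⊠ q, t(q, q), s(q, m, m)) ⊠ r(r(q, q, q), q ⊞ q ⊞ q, t(q, q)) ⊠ s(q, q, m) ⊞ m ⊠ m ⊠ m ⊠ q ⊠ r(m ⊠ q ⊠ q ⊠ q, t(q, q), s(q, m, m)) ⊠ r(r(q, q, q), q ⊞ q ⊞ q, t(q, q)) ⊠ s(q, q, m) ⊞ t(m ⊞ m ⊞ q ⊞ q ⊞ q ⊞ q, r(m ⊞ q, r(m, q, q), m ⊠ m ⊠ m))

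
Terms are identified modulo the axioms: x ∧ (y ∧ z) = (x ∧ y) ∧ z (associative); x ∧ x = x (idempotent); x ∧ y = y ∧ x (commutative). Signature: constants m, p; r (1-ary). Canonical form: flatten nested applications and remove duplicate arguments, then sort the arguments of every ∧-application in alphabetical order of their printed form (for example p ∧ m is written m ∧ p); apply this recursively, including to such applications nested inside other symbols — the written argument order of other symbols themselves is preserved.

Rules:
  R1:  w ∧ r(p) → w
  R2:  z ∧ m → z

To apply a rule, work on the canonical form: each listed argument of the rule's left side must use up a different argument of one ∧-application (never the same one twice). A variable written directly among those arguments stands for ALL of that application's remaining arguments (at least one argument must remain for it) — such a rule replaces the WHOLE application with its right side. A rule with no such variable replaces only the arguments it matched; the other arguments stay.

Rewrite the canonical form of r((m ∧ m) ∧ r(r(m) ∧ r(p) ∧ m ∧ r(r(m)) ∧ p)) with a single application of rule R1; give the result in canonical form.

Canonical form:  r(m ∧ r(m ∧ p ∧ r(m) ∧ r(p) ∧ r(r(m))))
Match R1:  consume r(p);  w := m ∧ p ∧ r(m) ∧ r(r(m))
The extension variable absorbs all remaining arguments, so the whole application is rewritten.
Result:  r(m ∧ r(m ∧ p ∧ r(m) ∧ r(r(m))))

Answer: r(m ∧ r(m ∧ p ∧ r(m) ∧ r(r(m))))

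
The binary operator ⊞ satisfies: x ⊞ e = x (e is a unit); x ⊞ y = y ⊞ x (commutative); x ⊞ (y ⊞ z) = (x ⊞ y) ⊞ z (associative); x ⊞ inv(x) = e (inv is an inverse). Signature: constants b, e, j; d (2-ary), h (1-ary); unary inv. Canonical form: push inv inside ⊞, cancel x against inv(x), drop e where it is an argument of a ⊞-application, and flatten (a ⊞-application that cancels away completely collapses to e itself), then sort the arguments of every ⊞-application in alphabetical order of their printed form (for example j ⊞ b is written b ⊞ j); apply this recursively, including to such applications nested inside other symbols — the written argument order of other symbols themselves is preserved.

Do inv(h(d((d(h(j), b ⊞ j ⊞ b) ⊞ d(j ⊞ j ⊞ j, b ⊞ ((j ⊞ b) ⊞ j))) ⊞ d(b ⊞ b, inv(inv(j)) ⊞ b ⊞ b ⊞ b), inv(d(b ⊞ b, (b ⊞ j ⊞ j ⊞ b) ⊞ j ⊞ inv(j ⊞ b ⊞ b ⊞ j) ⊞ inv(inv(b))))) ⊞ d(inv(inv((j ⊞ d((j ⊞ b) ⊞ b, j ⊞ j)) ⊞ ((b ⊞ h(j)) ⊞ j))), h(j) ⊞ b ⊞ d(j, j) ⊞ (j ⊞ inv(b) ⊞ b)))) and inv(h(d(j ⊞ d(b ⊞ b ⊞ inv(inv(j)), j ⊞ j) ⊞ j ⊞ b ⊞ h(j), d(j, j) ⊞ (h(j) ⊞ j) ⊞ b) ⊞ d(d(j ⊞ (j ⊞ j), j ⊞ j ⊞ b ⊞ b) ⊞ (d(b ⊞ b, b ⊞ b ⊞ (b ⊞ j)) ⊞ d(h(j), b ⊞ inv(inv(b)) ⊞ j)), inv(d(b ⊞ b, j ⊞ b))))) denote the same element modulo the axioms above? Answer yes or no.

Answer: yes — both canonical forms are inv(h(d(b ⊞ d(b ⊞ b ⊞ j, j ⊞ j) ⊞ h(j) ⊞ j ⊞ j, b ⊞ d(j, j) ⊞ h(j) ⊞ j) ⊞ d(d(b ⊞ b, b ⊞ b ⊞ b ⊞ j) ⊞ d(h(j), b ⊞ b ⊞ j) ⊞ d(j ⊞ j ⊞ j, b ⊞ b ⊞ j ⊞ j), inv(d(b ⊞ b, b ⊞ j)))))

Derivation:
Left:  inv(h(d((d(h(j), b ⊞ j ⊞ b) ⊞ d(j ⊞ j ⊞ j, b ⊞ ((j ⊞ b) ⊞ j))) ⊞ d(b ⊞ b, inv(inv(j)) ⊞ b ⊞ b ⊞ b), inv(d(b ⊞ b, (b ⊞ j ⊞ j ⊞ b) ⊞ j ⊞ inv(j ⊞ b ⊞ b ⊞ j) ⊞ inv(inv(b))))) ⊞ d(inv(inv((j ⊞ d((j ⊞ b) ⊞ b, j ⊞ j)) ⊞ ((b ⊞ h(j)) ⊞ j))), h(j) ⊞ b ⊞ d(j, j) ⊞ (j ⊞ inv(b) ⊞ b))))
  Push inv inside:  distribute inv over ⊞ and collapse double inv
  Combine occurrences:  inv(h(d(b ⊞ d(b ⊞ b ⊞ j, j ⊞ j) ⊞ h(j) ⊞ j ⊞ j, b ⊞ d(j, j) ⊞ h(j) ⊞ j) ⊞ d(d(b ⊞ b, b ⊞ b ⊞ b ⊞ j) ⊞ d(h(j), b ⊞ b ⊞ j) ⊞ d(j ⊞ j ⊞ j, b ⊞ b ⊞ j ⊞ j), inv(d(b ⊞ b, b ⊞ j)))))
Right:  inv(h(d(j ⊞ d(b ⊞ b ⊞ inv(inv(j)), j ⊞ j) ⊞ j ⊞ b ⊞ h(j), d(j, j) ⊞ (h(j) ⊞ j) ⊞ b) ⊞ d(d(j ⊞ (j ⊞ j), j ⊞ j ⊞ b ⊞ b) ⊞ (d(b ⊞ b, b ⊞ b ⊞ (b ⊞ j)) ⊞ d(h(j), b ⊞ inv(inv(b)) ⊞ j)), inv(d(b ⊞ b, j ⊞ b)))))
  Push inv inside:  distribute inv over ⊞ and collapse double inv
  Collect:  inv(h(d(b ⊞ d(b ⊞ b ⊞ j, j ⊞ j) ⊞ h(j) ⊞ j ⊞ j, b ⊞ d(j, j) ⊞ h(j) ⊞ j) ⊞ d(d(b ⊞ b, b ⊞ b ⊞ b ⊞ j) ⊞ d(h(j), b ⊞ b ⊞ j) ⊞ d(j ⊞ j ⊞ j, b ⊞ b ⊞ j ⊞ j), inv(d(b ⊞ b, b ⊞ j)))))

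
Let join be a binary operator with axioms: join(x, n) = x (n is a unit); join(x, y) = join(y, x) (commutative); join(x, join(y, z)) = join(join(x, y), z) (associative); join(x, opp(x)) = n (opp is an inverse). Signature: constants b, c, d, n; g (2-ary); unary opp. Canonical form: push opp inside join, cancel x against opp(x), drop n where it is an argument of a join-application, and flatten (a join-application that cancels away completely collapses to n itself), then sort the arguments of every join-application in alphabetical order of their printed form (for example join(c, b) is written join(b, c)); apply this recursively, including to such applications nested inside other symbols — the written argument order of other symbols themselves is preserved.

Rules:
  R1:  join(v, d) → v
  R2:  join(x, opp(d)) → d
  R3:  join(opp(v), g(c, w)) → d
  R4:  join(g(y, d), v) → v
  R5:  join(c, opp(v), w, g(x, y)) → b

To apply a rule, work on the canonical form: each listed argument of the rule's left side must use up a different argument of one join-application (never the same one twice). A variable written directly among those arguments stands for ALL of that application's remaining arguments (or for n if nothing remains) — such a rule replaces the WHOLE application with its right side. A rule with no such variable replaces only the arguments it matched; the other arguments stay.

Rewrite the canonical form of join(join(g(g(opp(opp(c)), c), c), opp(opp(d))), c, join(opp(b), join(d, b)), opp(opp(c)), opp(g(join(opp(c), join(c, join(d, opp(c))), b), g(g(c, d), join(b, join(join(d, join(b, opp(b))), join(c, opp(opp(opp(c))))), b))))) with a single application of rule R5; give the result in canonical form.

Canonical form:  join(c, c, d, d, g(g(c, c), c), opp(g(join(b, d, opp(c)), g(g(c, d), join(b, b, d)))))
R5 matches:  uses c, g(g(c, c), c), opp(g(join(b, d, opp(c)), g(g(c, d), join(b, b, d))));  v := g(join(b, d, opp(c)), g(g(c, d), join(b, b, d))), w := join(c, d, d), x := g(c, c), y := c
Every leftover argument binds to the variable; the entire application is replaced.
Giving:  b

Answer: b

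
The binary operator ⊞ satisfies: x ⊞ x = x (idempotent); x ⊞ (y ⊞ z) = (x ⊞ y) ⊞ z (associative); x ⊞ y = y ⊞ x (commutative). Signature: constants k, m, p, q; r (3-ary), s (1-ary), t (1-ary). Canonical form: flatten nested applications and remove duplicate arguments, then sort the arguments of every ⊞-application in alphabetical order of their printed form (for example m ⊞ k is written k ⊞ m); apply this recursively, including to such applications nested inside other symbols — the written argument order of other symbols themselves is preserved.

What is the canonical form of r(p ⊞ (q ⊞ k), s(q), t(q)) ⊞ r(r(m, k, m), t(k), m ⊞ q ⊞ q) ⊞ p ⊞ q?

Answer: p ⊞ q ⊞ r(k ⊞ p ⊞ q, s(q), t(q)) ⊞ r(r(m, k, m), t(k), m ⊞ q)

Derivation:
Inside:  r(p ⊞ (q ⊞ k), s(q), t(q))  →  r(k ⊞ p ⊞ q, s(q), t(q))
Canonicalize subterm:  r(r(m, k, m), t(k), m ⊞ q ⊞ q)  →  r(r(m, k, m), t(k), m ⊞ q)
Sort arguments:  p ⊞ q ⊞ r(k ⊞ p ⊞ q, s(q), t(q)) ⊞ r(r(m, k, m), t(k), m ⊞ q)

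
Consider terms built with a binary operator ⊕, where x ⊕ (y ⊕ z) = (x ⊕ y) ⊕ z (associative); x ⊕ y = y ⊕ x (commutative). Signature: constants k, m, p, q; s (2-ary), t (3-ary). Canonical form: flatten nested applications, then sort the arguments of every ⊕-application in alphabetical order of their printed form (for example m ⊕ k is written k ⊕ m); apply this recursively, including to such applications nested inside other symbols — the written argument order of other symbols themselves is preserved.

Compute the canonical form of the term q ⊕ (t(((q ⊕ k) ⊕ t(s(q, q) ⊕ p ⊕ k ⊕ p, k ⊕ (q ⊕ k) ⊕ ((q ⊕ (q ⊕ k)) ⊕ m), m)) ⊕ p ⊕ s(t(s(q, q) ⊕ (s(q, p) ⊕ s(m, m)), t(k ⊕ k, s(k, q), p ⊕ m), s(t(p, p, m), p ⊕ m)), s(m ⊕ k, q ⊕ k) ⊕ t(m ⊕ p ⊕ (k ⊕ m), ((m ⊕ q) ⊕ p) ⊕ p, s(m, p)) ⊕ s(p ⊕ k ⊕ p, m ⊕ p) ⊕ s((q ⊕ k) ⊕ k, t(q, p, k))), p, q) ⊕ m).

Answer: m ⊕ q ⊕ t(k ⊕ p ⊕ q ⊕ s(t(s(m, m) ⊕ s(q, p) ⊕ s(q, q), t(k ⊕ k, s(k, q), m ⊕ p), s(t(p, p, m), m ⊕ p)), s(k ⊕ k ⊕ q, t(q, p, k)) ⊕ s(k ⊕ m, k ⊕ q) ⊕ s(k ⊕ p ⊕ p, m ⊕ p) ⊕ t(k ⊕ m ⊕ m ⊕ p, m ⊕ p ⊕ p ⊕ q, s(m, p))) ⊕ t(k ⊕ p ⊕ p ⊕ s(q, q), k ⊕ k ⊕ k ⊕ m ⊕ q ⊕ q ⊕ q, m), p, q)

Derivation:
Flatten:  q ⊕ t(((q ⊕ k) ⊕ t(s(q, q) ⊕ p ⊕ k ⊕ p, k ⊕ (q ⊕ k) ⊕ ((q ⊕ (q ⊕ k)) ⊕ m), m)) ⊕ p ⊕ s(t(s(q, q) ⊕ (s(q, p) ⊕ s(m, m)), t(k ⊕ k, s(k, q), p ⊕ m), s(t(p, p, m), p ⊕ m)), s(m ⊕ k, q ⊕ k) ⊕ t(m ⊕ p ⊕ (k ⊕ m), ((m ⊕ q) ⊕ p) ⊕ p, s(m, p)) ⊕ s(p ⊕ k ⊕ p, m ⊕ p) ⊕ s((q ⊕ k) ⊕ k, t(q, p, k))), p, q) ⊕ m
Canonicalize subterm:  t(((q ⊕ k) ⊕ t(s(q, q) ⊕ p ⊕ k ⊕ p, k ⊕ (q ⊕ k) ⊕ ((q ⊕ (q ⊕ k)) ⊕ m), m)) ⊕ p ⊕ s(t(s(q, q) ⊕ (s(q, p) ⊕ s(m, m)), t(k ⊕ k, s(k, q), p ⊕ m), s(t(p, p, m), p ⊕ m)), s(m ⊕ k, q ⊕ k) ⊕ t(m ⊕ p ⊕ (k ⊕ m), ((m ⊕ q) ⊕ p) ⊕ p, s(m, p)) ⊕ s(p ⊕ k ⊕ p, m ⊕ p) ⊕ s((q ⊕ k) ⊕ k, t(q, p, k))), p, q)  →  t(k ⊕ p ⊕ q ⊕ s(t(s(m, m) ⊕ s(q, p) ⊕ s(q, q), t(k ⊕ k, s(k, q), m ⊕ p), s(t(p, p, m), m ⊕ p)), s(k ⊕ k ⊕ q, t(q, p, k)) ⊕ s(k ⊕ m, k ⊕ q) ⊕ s(k ⊕ p ⊕ p, m ⊕ p) ⊕ t(k ⊕ m ⊕ m ⊕ p, m ⊕ p ⊕ p ⊕ q, s(m, p))) ⊕ t(k ⊕ p ⊕ p ⊕ s(q, q), k ⊕ k ⊕ k ⊕ m ⊕ q ⊕ q ⊕ q, m), p, q)
Sort arguments:  m ⊕ q ⊕ t(k ⊕ p ⊕ q ⊕ s(t(s(m, m) ⊕ s(q, p) ⊕ s(q, q), t(k ⊕ k, s(k, q), m ⊕ p), s(t(p, p, m), m ⊕ p)), s(k ⊕ k ⊕ q, t(q, p, k)) ⊕ s(k ⊕ m, k ⊕ q) ⊕ s(k ⊕ p ⊕ p, m ⊕ p) ⊕ t(k ⊕ m ⊕ m ⊕ p, m ⊕ p ⊕ p ⊕ q, s(m, p))) ⊕ t(k ⊕ p ⊕ p ⊕ s(q, q), k ⊕ k ⊕ k ⊕ m ⊕ q ⊕ q ⊕ q, m), p, q)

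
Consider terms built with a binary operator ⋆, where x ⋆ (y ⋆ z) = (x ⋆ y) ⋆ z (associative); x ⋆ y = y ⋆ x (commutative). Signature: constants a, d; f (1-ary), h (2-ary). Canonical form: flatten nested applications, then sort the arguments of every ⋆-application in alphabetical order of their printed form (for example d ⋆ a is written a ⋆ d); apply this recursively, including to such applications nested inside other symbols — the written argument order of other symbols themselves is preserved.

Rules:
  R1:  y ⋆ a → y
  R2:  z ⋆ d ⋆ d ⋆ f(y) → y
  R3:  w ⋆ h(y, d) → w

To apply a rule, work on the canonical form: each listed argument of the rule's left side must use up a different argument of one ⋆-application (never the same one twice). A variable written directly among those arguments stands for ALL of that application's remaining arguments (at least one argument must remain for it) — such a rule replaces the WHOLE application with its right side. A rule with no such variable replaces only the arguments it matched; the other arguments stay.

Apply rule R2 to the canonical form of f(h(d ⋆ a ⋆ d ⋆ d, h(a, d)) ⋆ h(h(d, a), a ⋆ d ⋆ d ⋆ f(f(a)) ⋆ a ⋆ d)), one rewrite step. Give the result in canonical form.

Canonical form:  f(h(a ⋆ d ⋆ d ⋆ d, h(a, d)) ⋆ h(h(d, a), a ⋆ a ⋆ d ⋆ d ⋆ d ⋆ f(f(a))))
Apply R2:  consuming d, d, f(f(a));  y := f(a), z := a ⋆ a ⋆ d
Every leftover argument binds to the variable; the entire application is replaced.
Giving:  f(h(a ⋆ d ⋆ d ⋆ d, h(a, d)) ⋆ h(h(d, a), f(a)))

Answer: f(h(a ⋆ d ⋆ d ⋆ d, h(a, d)) ⋆ h(h(d, a), f(a)))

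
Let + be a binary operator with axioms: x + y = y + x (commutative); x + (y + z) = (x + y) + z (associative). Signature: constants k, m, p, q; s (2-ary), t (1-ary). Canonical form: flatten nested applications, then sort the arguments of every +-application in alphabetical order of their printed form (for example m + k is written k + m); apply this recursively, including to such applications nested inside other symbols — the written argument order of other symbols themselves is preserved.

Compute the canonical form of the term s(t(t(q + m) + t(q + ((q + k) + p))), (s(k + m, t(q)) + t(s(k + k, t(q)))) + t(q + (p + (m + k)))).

Answer: s(t(t(k + p + q + q) + t(m + q)), s(k + m, t(q)) + t(k + m + p + q) + t(s(k + k, t(q))))

Derivation:
Focus inside:  (s(k + m, t(q)) + t(s(k + k, t(q)))) + t(q + (p + (m + k)))
Flatten:  s(k + m, t(q)) + t(s(k + k, t(q))) + t(q + (p + (m + k)))
Canonicalize subterm:  t(q + (p + (m + k)))  →  t(k + m + p + q)
Sort:  s(k + m, t(q)) + t(k + m + p + q) + t(s(k + k, t(q)))
Rebuild:  s(t(t(k + p + q + q) + t(m + q)), s(k + m, t(q)) + t(k + m + p + q) + t(s(k + k, t(q))))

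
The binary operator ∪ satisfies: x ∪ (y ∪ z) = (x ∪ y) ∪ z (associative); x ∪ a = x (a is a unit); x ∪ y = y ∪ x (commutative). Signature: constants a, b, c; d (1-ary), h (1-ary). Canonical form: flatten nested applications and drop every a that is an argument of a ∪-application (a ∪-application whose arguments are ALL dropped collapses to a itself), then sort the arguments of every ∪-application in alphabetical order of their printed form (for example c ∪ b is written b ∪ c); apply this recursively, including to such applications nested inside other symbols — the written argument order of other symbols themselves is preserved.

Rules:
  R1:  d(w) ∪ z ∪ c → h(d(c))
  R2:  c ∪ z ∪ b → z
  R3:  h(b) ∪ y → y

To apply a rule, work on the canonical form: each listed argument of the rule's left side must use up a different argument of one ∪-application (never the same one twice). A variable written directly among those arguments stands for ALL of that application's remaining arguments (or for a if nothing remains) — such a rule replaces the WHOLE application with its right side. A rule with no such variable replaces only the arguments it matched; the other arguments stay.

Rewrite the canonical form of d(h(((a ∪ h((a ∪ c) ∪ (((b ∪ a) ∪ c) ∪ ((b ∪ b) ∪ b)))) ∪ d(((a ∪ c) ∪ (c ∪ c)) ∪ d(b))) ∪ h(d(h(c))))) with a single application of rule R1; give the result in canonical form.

Answer: d(h(d(h(d(c))) ∪ h(b ∪ b ∪ b ∪ b ∪ c ∪ c) ∪ h(d(h(c)))))

Derivation:
Canonical form:  d(h(d(c ∪ c ∪ c ∪ d(b)) ∪ h(b ∪ b ∪ b ∪ b ∪ c ∪ c) ∪ h(d(h(c)))))
Match R1:  consume c, d(b);  w := b, z := c ∪ c
The variable takes the whole remainder — replace the entire application.
Giving:  d(h(d(h(d(c))) ∪ h(b ∪ b ∪ b ∪ b ∪ c ∪ c) ∪ h(d(h(c)))))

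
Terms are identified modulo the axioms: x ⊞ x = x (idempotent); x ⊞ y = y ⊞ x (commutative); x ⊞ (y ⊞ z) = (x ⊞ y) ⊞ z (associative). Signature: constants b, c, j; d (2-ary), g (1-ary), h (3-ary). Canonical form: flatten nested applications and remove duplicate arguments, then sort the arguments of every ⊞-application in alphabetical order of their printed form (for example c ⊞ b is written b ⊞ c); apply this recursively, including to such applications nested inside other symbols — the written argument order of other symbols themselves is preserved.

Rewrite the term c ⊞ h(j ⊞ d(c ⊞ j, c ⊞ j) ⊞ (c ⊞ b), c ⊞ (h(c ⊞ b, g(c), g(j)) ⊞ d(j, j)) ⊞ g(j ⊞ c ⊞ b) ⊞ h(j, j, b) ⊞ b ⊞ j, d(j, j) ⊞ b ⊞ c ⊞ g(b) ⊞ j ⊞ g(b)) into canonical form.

Canonicalize subterm:  h(j ⊞ d(c ⊞ j, c ⊞ j) ⊞ (c ⊞ b), c ⊞ (h(c ⊞ b, g(c), g(j)) ⊞ d(j, j)) ⊞ g(j ⊞ c ⊞ b) ⊞ h(j, j, b) ⊞ b ⊞ j, d(j, j) ⊞ b ⊞ c ⊞ g(b) ⊞ j ⊞ g(b))  →  h(b ⊞ c ⊞ d(c ⊞ j, c ⊞ j) ⊞ j, b ⊞ c ⊞ d(j, j) ⊞ g(b ⊞ c ⊞ j) ⊞ h(b ⊞ c, g(c), g(j)) ⊞ h(j, j, b) ⊞ j, b ⊞ c ⊞ d(j, j) ⊞ g(b) ⊞ j)
Sort:  c ⊞ h(b ⊞ c ⊞ d(c ⊞ j, c ⊞ j) ⊞ j, b ⊞ c ⊞ d(j, j) ⊞ g(b ⊞ c ⊞ j) ⊞ h(b ⊞ c, g(c), g(j)) ⊞ h(j, j, b) ⊞ j, b ⊞ c ⊞ d(j, j) ⊞ g(b) ⊞ j)

Answer: c ⊞ h(b ⊞ c ⊞ d(c ⊞ j, c ⊞ j) ⊞ j, b ⊞ c ⊞ d(j, j) ⊞ g(b ⊞ c ⊞ j) ⊞ h(b ⊞ c, g(c), g(j)) ⊞ h(j, j, b) ⊞ j, b ⊞ c ⊞ d(j, j) ⊞ g(b) ⊞ j)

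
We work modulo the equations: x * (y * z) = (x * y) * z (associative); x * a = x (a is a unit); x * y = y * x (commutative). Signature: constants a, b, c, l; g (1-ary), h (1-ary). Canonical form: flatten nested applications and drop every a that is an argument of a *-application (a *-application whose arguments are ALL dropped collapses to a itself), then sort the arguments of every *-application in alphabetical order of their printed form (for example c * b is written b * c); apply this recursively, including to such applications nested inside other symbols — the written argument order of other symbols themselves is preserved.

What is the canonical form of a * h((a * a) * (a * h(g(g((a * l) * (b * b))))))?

Answer: h(h(g(g(b * b * l))))

Derivation:
Canonicalize subterm:  h((a * a) * (a * h(g(g((a * l) * (b * b))))))  →  h(h(g(g(b * b * l))))
Units out:  drop a
Sort arguments:  h(h(g(g(b * b * l))))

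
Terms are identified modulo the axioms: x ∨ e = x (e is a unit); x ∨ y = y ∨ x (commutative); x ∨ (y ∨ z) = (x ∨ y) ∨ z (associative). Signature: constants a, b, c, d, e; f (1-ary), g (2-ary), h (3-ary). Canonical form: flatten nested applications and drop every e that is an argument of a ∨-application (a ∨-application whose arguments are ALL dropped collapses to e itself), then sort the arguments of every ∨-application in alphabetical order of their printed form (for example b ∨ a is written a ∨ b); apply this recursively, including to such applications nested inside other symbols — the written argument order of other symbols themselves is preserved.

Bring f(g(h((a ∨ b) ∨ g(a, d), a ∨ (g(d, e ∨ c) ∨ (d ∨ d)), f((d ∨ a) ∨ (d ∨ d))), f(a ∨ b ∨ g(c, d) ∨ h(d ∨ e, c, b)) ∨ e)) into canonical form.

Work inside:  f(a ∨ b ∨ g(c, d) ∨ h(d ∨ e, c, b)) ∨ e
Simplify inside:  f(a ∨ b ∨ g(c, d) ∨ h(d ∨ e, c, b))  →  f(a ∨ b ∨ g(c, d) ∨ h(d, c, b))
Units out:  drop e
Sort:  f(a ∨ b ∨ g(c, d) ∨ h(d, c, b))
Rebuild:  f(g(h(a ∨ b ∨ g(a, d), a ∨ d ∨ d ∨ g(d, c), f(a ∨ d ∨ d ∨ d)), f(a ∨ b ∨ g(c, d) ∨ h(d, c, b))))

Answer: f(g(h(a ∨ b ∨ g(a, d), a ∨ d ∨ d ∨ g(d, c), f(a ∨ d ∨ d ∨ d)), f(a ∨ b ∨ g(c, d) ∨ h(d, c, b))))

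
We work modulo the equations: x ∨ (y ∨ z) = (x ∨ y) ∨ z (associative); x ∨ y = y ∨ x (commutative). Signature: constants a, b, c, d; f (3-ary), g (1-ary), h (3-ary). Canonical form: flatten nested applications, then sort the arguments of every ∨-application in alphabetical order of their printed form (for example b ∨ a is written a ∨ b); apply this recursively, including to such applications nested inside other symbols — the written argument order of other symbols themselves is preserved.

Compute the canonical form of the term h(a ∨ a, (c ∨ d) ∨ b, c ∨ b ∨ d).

Answer: h(a ∨ a, b ∨ c ∨ d, b ∨ c ∨ d)

Derivation:
Descend into:  (c ∨ d) ∨ b
Flatten:  c ∨ d ∨ b
Order the arguments:  b ∨ c ∨ d
Put back:  h(a ∨ a, b ∨ c ∨ d, b ∨ c ∨ d)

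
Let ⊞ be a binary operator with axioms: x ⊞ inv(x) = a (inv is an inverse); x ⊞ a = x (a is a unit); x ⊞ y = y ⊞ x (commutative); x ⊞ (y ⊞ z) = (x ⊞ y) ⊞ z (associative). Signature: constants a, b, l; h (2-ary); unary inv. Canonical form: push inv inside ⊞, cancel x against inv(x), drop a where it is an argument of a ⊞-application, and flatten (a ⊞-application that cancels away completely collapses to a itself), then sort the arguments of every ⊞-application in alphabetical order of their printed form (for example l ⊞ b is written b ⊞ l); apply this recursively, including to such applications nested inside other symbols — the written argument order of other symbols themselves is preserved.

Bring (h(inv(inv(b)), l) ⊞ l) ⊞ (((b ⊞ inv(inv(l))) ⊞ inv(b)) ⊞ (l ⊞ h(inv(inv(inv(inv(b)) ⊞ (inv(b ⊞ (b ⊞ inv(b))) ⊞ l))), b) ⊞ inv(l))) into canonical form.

Answer: h(b, l) ⊞ h(l, b) ⊞ l ⊞ l

Derivation:
Push inv inside:  distribute inv over ⊞ and collapse double inv
Inverses cancel:  b cancels
Combine occurrences:  h(b, l) ⊞ l ⊞ l ⊞ h(l, b)
Order the arguments:  h(b, l) ⊞ h(l, b) ⊞ l ⊞ l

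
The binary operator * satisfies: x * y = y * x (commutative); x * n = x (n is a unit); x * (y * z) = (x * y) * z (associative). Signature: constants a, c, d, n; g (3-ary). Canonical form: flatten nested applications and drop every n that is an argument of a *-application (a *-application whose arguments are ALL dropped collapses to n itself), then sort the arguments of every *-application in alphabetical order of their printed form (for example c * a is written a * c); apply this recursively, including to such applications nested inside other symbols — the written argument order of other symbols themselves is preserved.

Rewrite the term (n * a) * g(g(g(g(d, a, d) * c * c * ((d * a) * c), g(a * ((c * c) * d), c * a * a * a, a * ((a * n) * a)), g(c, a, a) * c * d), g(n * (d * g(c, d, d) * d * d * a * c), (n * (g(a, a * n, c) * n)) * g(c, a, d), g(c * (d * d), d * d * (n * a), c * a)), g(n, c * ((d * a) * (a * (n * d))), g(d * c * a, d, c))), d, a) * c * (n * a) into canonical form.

Answer: a * a * c * g(g(g(a * c * c * c * d * g(d, a, d), g(a * c * c * d, a * a * a * c, a * a * a), c * d * g(c, a, a)), g(a * c * d * d * d * g(c, d, d), g(a, a, c) * g(c, a, d), g(c * d * d, a * d * d, a * c)), g(n, a * a * c * d * d, g(a * c * d, d, c))), d, a)

Derivation:
Merge nested applications:  n * a * g(g(g(g(d, a, d) * c * c * ((d * a) * c), g(a * ((c * c) * d), c * a * a * a, a * ((a * n) * a)), g(c, a, a) * c * d), g(n * (d * g(c, d, d) * d * d * a * c), (n * (g(a, a * n, c) * n)) * g(c, a, d), g(c * (d * d), d * d * (n * a), c * a)), g(n, c * ((d * a) * (a * (n * d))), g(d * c * a, d, c))), d, a) * c * n * a
Canonicalize subterm:  g(g(g(g(d, a, d) * c * c * ((d * a) * c), g(a * ((c * c) * d), c * a * a * a, a * ((a * n) * a)), g(c, a, a) * c * d), g(n * (d * g(c, d, d) * d * d * a * c), (n * (g(a, a * n, c) * n)) * g(c, a, d), g(c * (d * d), d * d * (n * a), c * a)), g(n, c * ((d * a) * (a * (n * d))), g(d * c * a, d, c))), d, a)  →  g(g(g(a * c * c * c * d * g(d, a, d), g(a * c * c * d, a * a * a * c, a * a * a), c * d * g(c, a, a)), g(a * c * d * d * d * g(c, d, d), g(a, a, c) * g(c, a, d), g(c * d * d, a * d * d, a * c)), g(n, a * a * c * d * d, g(a * c * d, d, c))), d, a)
Unit:  drop n (×2)
Sort arguments:  a * a * c * g(g(g(a * c * c * c * d * g(d, a, d), g(a * c * c * d, a * a * a * c, a * a * a), c * d * g(c, a, a)), g(a * c * d * d * d * g(c, d, d), g(a, a, c) * g(c, a, d), g(c * d * d, a * d * d, a * c)), g(n, a * a * c * d * d, g(a * c * d, d, c))), d, a)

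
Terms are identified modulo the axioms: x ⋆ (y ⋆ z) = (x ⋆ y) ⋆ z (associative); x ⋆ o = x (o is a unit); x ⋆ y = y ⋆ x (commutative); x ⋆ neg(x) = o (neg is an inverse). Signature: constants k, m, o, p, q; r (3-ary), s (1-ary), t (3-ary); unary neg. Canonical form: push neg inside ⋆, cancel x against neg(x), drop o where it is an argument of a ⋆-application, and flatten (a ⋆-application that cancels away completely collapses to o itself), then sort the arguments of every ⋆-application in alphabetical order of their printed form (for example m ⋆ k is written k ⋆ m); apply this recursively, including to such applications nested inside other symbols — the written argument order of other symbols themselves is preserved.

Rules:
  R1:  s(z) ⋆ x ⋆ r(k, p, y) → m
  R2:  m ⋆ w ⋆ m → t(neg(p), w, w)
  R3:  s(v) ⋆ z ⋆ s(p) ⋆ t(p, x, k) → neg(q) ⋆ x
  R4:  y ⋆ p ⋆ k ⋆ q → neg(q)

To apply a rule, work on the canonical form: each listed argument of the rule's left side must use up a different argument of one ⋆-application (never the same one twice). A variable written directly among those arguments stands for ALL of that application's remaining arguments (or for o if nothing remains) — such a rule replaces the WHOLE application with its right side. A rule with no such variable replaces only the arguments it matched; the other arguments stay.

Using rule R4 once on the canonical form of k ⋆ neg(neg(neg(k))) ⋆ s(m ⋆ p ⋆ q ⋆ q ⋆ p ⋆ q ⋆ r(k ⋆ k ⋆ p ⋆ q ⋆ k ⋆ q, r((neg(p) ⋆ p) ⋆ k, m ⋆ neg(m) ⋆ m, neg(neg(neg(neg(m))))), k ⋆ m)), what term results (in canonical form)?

Canonical form:  s(m ⋆ p ⋆ p ⋆ q ⋆ q ⋆ q ⋆ r(k ⋆ k ⋆ k ⋆ p ⋆ q ⋆ q, r(k, m, m), k ⋆ m))
Match R4:  consume k, p, q;  y := k ⋆ k ⋆ q
Every leftover argument binds to the variable; the entire application is replaced.
New term:  s(m ⋆ p ⋆ p ⋆ q ⋆ q ⋆ q ⋆ r(neg(q), r(k, m, m), k ⋆ m))

Answer: s(m ⋆ p ⋆ p ⋆ q ⋆ q ⋆ q ⋆ r(neg(q), r(k, m, m), k ⋆ m))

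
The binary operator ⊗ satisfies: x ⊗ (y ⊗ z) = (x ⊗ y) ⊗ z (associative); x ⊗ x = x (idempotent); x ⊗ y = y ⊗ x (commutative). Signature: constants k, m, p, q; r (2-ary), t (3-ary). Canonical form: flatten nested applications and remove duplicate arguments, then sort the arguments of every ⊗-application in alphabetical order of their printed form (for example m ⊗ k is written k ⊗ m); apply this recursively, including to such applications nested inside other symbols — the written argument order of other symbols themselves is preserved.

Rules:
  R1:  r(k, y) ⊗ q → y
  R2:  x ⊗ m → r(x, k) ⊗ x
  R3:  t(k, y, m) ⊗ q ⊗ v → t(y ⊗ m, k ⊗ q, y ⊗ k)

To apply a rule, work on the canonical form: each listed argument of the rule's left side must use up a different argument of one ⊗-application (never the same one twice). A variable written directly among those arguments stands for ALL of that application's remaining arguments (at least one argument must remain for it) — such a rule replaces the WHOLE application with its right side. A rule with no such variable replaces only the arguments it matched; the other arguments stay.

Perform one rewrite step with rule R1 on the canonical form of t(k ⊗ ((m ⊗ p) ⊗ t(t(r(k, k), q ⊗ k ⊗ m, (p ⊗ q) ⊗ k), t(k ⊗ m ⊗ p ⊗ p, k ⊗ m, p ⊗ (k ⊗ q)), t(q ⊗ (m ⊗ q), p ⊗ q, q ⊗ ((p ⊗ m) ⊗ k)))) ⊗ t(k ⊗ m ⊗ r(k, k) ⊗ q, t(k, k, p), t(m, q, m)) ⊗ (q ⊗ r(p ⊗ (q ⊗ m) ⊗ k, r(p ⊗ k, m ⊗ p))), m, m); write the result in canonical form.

Answer: t(k ⊗ m ⊗ p ⊗ q ⊗ r(k ⊗ m ⊗ p ⊗ q, r(k ⊗ p, m ⊗ p)) ⊗ t(k ⊗ m, t(k, k, p), t(m, q, m)) ⊗ t(t(r(k, k), k ⊗ m ⊗ q, k ⊗ p ⊗ q), t(k ⊗ m ⊗ p, k ⊗ m, k ⊗ p ⊗ q), t(m ⊗ q, p ⊗ q, k ⊗ m ⊗ p ⊗ q)), m, m)

Derivation:
Canonical form:  t(k ⊗ m ⊗ p ⊗ q ⊗ r(k ⊗ m ⊗ p ⊗ q, r(k ⊗ p, m ⊗ p)) ⊗ t(k ⊗ m ⊗ q ⊗ r(k, k), t(k, k, p), t(m, q, m)) ⊗ t(t(r(k, k), k ⊗ m ⊗ q, k ⊗ p ⊗ q), t(k ⊗ m ⊗ p, k ⊗ m, k ⊗ p ⊗ q), t(m ⊗ q, p ⊗ q, k ⊗ m ⊗ p ⊗ q)), m, m)
Apply R1:  consuming q, r(k, k);  y := k
Giving:  t(k ⊗ m ⊗ p ⊗ q ⊗ r(k ⊗ m ⊗ p ⊗ q, r(k ⊗ p, m ⊗ p)) ⊗ t(k ⊗ m, t(k, k, p), t(m, q, m)) ⊗ t(t(r(k, k), k ⊗ m ⊗ q, k ⊗ p ⊗ q), t(k ⊗ m ⊗ p, k ⊗ m, k ⊗ p ⊗ q), t(m ⊗ q, p ⊗ q, k ⊗ m ⊗ p ⊗ q)), m, m)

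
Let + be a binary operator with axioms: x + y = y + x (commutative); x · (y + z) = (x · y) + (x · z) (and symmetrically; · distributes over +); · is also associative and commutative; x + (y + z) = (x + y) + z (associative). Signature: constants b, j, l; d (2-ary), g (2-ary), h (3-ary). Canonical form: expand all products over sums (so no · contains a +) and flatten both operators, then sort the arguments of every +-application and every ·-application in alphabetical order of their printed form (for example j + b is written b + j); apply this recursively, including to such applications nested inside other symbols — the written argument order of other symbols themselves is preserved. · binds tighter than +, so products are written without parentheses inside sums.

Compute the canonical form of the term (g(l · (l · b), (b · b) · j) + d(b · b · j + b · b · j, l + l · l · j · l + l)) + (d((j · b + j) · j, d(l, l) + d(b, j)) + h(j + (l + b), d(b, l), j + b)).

Answer: d(b · b · j + b · b · j, j · l · l · l + l + l) + d(b · j · j + j · j, d(b, j) + d(l, l)) + g(b · l · l, b · b · j) + h(b + j + l, d(b, l), b + j)

Derivation:
Distribute:  g(b · l · l, b · b · j) + d(b · b · j + b · b · j, j · l · l · l + l + l) + d(b · j · j + j · j, d(b, j) + d(l, l)) + h(b + j + l, d(b, l), b + j)
Sort:  d(b · b · j + b · b · j, j · l · l · l + l + l) + d(b · j · j + j · j, d(b, j) + d(l, l)) + g(b · l · l, b · b · j) + h(b + j + l, d(b, l), b + j)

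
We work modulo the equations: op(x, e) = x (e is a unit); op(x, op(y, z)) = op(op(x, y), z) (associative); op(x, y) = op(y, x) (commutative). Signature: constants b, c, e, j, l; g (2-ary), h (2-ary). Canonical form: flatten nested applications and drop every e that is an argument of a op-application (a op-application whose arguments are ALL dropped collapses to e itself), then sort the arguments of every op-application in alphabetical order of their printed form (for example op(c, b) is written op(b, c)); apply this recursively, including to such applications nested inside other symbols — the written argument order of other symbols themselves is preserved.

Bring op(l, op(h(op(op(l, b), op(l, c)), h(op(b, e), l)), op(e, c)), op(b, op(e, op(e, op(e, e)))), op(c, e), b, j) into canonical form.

Answer: op(b, b, c, c, h(op(b, c, l, l), h(b, l)), j, l)

Derivation:
Merge nested applications:  op(l, h(op(op(l, b), op(l, c)), h(op(b, e), l)), e, c, b, e, e, e, e, c, e, b, j)
Simplify inside:  h(op(op(l, b), op(l, c)), h(op(b, e), l))  →  h(op(b, c, l, l), h(b, l))
Unit:  drop e (×6)
Sort:  op(b, b, c, c, h(op(b, c, l, l), h(b, l)), j, l)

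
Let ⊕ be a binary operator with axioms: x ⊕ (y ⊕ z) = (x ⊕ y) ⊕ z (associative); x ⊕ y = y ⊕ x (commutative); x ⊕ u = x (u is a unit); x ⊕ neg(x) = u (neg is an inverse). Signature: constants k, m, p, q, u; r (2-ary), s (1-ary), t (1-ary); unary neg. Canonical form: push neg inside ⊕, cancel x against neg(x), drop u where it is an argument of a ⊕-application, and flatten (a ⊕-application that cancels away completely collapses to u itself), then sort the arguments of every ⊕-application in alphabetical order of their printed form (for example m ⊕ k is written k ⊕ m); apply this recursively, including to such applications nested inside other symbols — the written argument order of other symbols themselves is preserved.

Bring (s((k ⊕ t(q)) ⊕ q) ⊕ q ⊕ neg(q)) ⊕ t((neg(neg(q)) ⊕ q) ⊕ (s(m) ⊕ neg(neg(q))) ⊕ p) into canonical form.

Push neg inside:  distribute neg over ⊕ and collapse double neg
Cancel inverse pairs:  q cancels
Combine occurrences:  s(k ⊕ q ⊕ t(q)) ⊕ t(p ⊕ q ⊕ q ⊕ q ⊕ s(m))

Answer: s(k ⊕ q ⊕ t(q)) ⊕ t(p ⊕ q ⊕ q ⊕ q ⊕ s(m))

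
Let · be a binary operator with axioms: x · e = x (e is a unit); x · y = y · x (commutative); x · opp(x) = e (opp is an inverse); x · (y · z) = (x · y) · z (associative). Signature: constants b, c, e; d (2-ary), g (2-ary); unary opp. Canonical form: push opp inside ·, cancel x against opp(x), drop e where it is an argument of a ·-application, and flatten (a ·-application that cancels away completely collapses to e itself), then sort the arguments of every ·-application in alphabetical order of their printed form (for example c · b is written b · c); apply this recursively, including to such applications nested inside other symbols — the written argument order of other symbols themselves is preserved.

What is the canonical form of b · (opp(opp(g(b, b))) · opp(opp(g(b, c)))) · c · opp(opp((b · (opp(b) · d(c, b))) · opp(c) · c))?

Answer: b · c · d(c, b) · g(b, b) · g(b, c)

Derivation:
Push opp inside:  distribute opp over · and collapse double opp
Collect:  b · g(b, b) · g(b, c) · c · d(c, b)
Order the arguments:  b · c · d(c, b) · g(b, b) · g(b, c)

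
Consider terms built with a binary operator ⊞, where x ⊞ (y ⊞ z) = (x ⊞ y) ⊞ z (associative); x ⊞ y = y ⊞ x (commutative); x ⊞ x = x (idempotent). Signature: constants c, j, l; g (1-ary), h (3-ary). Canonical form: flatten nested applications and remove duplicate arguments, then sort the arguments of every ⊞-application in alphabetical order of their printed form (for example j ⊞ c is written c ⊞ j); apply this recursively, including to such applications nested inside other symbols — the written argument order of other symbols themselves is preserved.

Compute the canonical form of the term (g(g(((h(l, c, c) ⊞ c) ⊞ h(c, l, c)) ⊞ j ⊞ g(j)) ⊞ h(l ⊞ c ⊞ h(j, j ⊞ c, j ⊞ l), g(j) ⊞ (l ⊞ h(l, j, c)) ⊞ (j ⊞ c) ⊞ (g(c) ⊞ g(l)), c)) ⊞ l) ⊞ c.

Un-nest:  g(g(((h(l, c, c) ⊞ c) ⊞ h(c, l, c)) ⊞ j ⊞ g(j)) ⊞ h(l ⊞ c ⊞ h(j, j ⊞ c, j ⊞ l), g(j) ⊞ (l ⊞ h(l, j, c)) ⊞ (j ⊞ c) ⊞ (g(c) ⊞ g(l)), c)) ⊞ l ⊞ c
Canonicalize subterm:  g(g(((h(l, c, c) ⊞ c) ⊞ h(c, l, c)) ⊞ j ⊞ g(j)) ⊞ h(l ⊞ c ⊞ h(j, j ⊞ c, j ⊞ l), g(j) ⊞ (l ⊞ h(l, j, c)) ⊞ (j ⊞ c) ⊞ (g(c) ⊞ g(l)), c))  →  g(g(c ⊞ g(j) ⊞ h(c, l, c) ⊞ h(l, c, c) ⊞ j) ⊞ h(c ⊞ h(j, c ⊞ j, j ⊞ l) ⊞ l, c ⊞ g(c) ⊞ g(j) ⊞ g(l) ⊞ h(l, j, c) ⊞ j ⊞ l, c))
Order the arguments:  c ⊞ g(g(c ⊞ g(j) ⊞ h(c, l, c) ⊞ h(l, c, c) ⊞ j) ⊞ h(c ⊞ h(j, c ⊞ j, j ⊞ l) ⊞ l, c ⊞ g(c) ⊞ g(j) ⊞ g(l) ⊞ h(l, j, c) ⊞ j ⊞ l, c)) ⊞ l

Answer: c ⊞ g(g(c ⊞ g(j) ⊞ h(c, l, c) ⊞ h(l, c, c) ⊞ j) ⊞ h(c ⊞ h(j, c ⊞ j, j ⊞ l) ⊞ l, c ⊞ g(c) ⊞ g(j) ⊞ g(l) ⊞ h(l, j, c) ⊞ j ⊞ l, c)) ⊞ l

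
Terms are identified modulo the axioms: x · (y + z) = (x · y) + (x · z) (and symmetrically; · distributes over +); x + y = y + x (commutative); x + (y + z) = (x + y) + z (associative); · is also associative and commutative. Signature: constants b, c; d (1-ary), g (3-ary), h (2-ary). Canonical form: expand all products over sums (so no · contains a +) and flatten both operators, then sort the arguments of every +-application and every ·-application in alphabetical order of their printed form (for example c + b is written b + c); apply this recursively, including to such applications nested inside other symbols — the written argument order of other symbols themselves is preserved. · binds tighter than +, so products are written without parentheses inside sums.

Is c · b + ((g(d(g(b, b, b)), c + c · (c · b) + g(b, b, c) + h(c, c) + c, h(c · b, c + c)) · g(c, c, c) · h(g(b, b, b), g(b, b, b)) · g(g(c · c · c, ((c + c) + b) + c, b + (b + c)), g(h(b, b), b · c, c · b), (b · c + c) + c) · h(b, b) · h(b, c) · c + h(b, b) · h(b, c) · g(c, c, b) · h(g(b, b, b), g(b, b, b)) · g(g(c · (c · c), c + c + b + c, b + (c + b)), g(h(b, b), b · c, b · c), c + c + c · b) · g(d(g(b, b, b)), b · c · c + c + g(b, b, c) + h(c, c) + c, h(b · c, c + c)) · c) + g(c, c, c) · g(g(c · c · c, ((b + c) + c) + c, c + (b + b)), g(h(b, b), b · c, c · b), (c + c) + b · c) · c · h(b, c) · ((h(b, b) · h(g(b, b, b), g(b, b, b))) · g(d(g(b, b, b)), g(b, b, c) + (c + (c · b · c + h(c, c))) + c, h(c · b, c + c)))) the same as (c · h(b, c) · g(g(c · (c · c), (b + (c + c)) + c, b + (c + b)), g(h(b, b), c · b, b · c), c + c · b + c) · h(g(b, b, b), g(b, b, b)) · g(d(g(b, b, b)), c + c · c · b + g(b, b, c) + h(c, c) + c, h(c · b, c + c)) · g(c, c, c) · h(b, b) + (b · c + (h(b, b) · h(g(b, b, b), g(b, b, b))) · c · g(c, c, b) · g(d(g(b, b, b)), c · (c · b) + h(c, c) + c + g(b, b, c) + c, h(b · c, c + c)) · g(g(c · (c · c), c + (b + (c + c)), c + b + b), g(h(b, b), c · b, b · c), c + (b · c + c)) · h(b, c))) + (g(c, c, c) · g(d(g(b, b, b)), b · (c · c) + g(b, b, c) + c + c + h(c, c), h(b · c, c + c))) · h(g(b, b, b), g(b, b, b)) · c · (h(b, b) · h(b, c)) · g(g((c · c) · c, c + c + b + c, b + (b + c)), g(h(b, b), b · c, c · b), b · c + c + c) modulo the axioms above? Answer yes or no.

Left:  c · b + ((g(d(g(b, b, b)), c + c · (c · b) + g(b, b, c) + h(c, c) + c, h(c · b, c + c)) · g(c, c, c) · h(g(b, b, b), g(b, b, b)) · g(g(c · c · c, ((c + c) + b) + c, b + (b + c)), g(h(b, b), b · c, c · b), (b · c + c) + c) · h(b, b) · h(b, c) · c + h(b, b) · h(b, c) · g(c, c, b) · h(g(b, b, b), g(b, b, b)) · g(g(c · (c · c), c + c + b + c, b + (c + b)), g(h(b, b), b · c, b · c), c + c + c · b) · g(d(g(b, b, b)), b · c · c + c + g(b, b, c) + h(c, c) + c, h(b · c, c + c)) · c) + g(c, c, c) · g(g(c · c · c, ((b + c) + c) + c, c + (b + b)), g(h(b, b), b · c, c · b), (c + c) + b · c) · c · h(b, c) · ((h(b, b) · h(g(b, b, b), g(b, b, b))) · g(d(g(b, b, b)), g(b, b, c) + (c + (c · b · c + h(c, c))) + c, h(c · b, c + c))))
  Merge nested applications:  b · c + c · g(c, c, c) · g(d(g(b, b, b)), b · c · c + c + c + g(b, b, c) + h(c, c), h(b · c, c + c)) · g(g(c · c · c, b + c + c + c, b + b + c), g(h(b, b), b · c, b · c), b · c + c + c) · h(b, b) · h(b, c) · h(g(b, b, b), g(b, b, b)) + c · g(c, c, b) · g(d(g(b, b, b)), b · c · c + c + c + g(b, b, c) + h(c, c), h(b · c, c + c)) · g(g(c · c · c, b + c + c + c, b + b + c), g(h(b, b), b · c, b · c), b · c + c + c) · h(b, b) · h(b, c) · h(g(b, b, b), g(b, b, b)) + c · g(c, c, c) · g(d(g(b, b, b)), b · c · c + c + c + g(b, b, c) + h(c, c), h(b · c, c + c)) · g(g(c · c · c, b + c + c + c, b + b + c), g(h(b, b), b · c, b · c), b · c + c + c) · h(b, b) · h(b, c) · h(g(b, b, b), g(b, b, b))
  Sort arguments:  b · c + c · g(c, c, b) · g(d(g(b, b, b)), b · c · c + c + c + g(b, b, c) + h(c, c), h(b · c, c + c)) · g(g(c · c · c, b + c + c + c, b + b + c), g(h(b, b), b · c, b · c), b · c + c + c) · h(b, b) · h(b, c) · h(g(b, b, b), g(b, b, b)) + c · g(c, c, c) · g(d(g(b, b, b)), b · c · c + c + c + g(b, b, c) + h(c, c), h(b · c, c + c)) · g(g(c · c · c, b + c + c + c, b + b + c), g(h(b, b), b · c, b · c), b · c + c + c) · h(b, b) · h(b, c) · h(g(b, b, b), g(b, b, b)) + c · g(c, c, c) · g(d(g(b, b, b)), b · c · c + c + c + g(b, b, c) + h(c, c), h(b · c, c + c)) · g(g(c · c · c, b + c + c + c, b + b + c), g(h(b, b), b · c, b · c), b · c + c + c) · h(b, b) · h(b, c) · h(g(b, b, b), g(b, b, b))
Right:  (c · h(b, c) · g(g(c · (c · c), (b + (c + c)) + c, b + (c + b)), g(h(b, b), c · b, b · c), c + c · b + c) · h(g(b, b, b), g(b, b, b)) · g(d(g(b, b, b)), c + c · c · b + g(b, b, c) + h(c, c) + c, h(c · b, c + c)) · g(c, c, c) · h(b, b) + (b · c + (h(b, b) · h(g(b, b, b), g(b, b, b))) · c · g(c, c, b) · g(d(g(b, b, b)), c · (c · b) + h(c, c) + c + g(b, b, c) + c, h(b · c, c + c)) · g(g(c · (c · c), c + (b + (c + c)), c + b + b), g(h(b, b), c · b, b · c), c + (b · c + c)) · h(b, c))) + (g(c, c, c) · g(d(g(b, b, b)), b · (c · c) + g(b, b, c) + c + c + h(c, c), h(b · c, c + c))) · h(g(b, b, b), g(b, b, b)) · c · (h(b, b) · h(b, c)) · g(g((c · c) · c, c + c + b + c, b + (b + c)), g(h(b, b), b · c, c · b), b · c + c + c)
  Merge nested applications:  c · g(c, c, c) · g(d(g(b, b, b)), b · c · c + c + c + g(b, b, c) + h(c, c), h(b · c, c + c)) · g(g(c · c · c, b + c + c + c, b + b + c), g(h(b, b), b · c, b · c), b · c + c + c) · h(b, b) · h(b, c) · h(g(b, b, b), g(b, b, b)) + b · c + c · g(c, c, b) · g(d(g(b, b, b)), b · c · c + c + c + g(b, b, c) + h(c, c), h(b · c, c + c)) · g(g(c · c · c, b + c + c + c, b + b + c), g(h(b, b), b · c, b · c), b · c + c + c) · h(b, b) · h(b, c) · h(g(b, b, b), g(b, b, b)) + c · g(c, c, c) · g(d(g(b, b, b)), b · c · c + c + c + g(b, b, c) + h(c, c), h(b · c, c + c)) · g(g(c · c · c, b + c + c + c, b + b + c), g(h(b, b), b · c, b · c), b · c + c + c) · h(b, b) · h(b, c) · h(g(b, b, b), g(b, b, b))
  Sort arguments:  b · c + c · g(c, c, b) · g(d(g(b, b, b)), b · c · c + c + c + g(b, b, c) + h(c, c), h(b · c, c + c)) · g(g(c · c · c, b + c + c + c, b + b + c), g(h(b, b), b · c, b · c), b · c + c + c) · h(b, b) · h(b, c) · h(g(b, b, b), g(b, b, b)) + c · g(c, c, c) · g(d(g(b, b, b)), b · c · c + c + c + g(b, b, c) + h(c, c), h(b · c, c + c)) · g(g(c · c · c, b + c + c + c, b + b + c), g(h(b, b), b · c, b · c), b · c + c + c) · h(b, b) · h(b, c) · h(g(b, b, b), g(b, b, b)) + c · g(c, c, c) · g(d(g(b, b, b)), b · c · c + c + c + g(b, b, c) + h(c, c), h(b · c, c + c)) · g(g(c · c · c, b + c + c + c, b + b + c), g(h(b, b), b · c, b · c), b · c + c + c) · h(b, b) · h(b, c) · h(g(b, b, b), g(b, b, b))

Answer: yes — both canonical forms are b · c + c · g(c, c, b) · g(d(g(b, b, b)), b · c · c + c + c + g(b, b, c) + h(c, c), h(b · c, c + c)) · g(g(c · c · c, b + c + c + c, b + b + c), g(h(b, b), b · c, b · c), b · c + c + c) · h(b, b) · h(b, c) · h(g(b, b, b), g(b, b, b)) + c · g(c, c, c) · g(d(g(b, b, b)), b · c · c + c + c + g(b, b, c) + h(c, c), h(b · c, c + c)) · g(g(c · c · c, b + c + c + c, b + b + c), g(h(b, b), b · c, b · c), b · c + c + c) · h(b, b) · h(b, c) · h(g(b, b, b), g(b, b, b)) + c · g(c, c, c) · g(d(g(b, b, b)), b · c · c + c + c + g(b, b, c) + h(c, c), h(b · c, c + c)) · g(g(c · c · c, b + c + c + c, b + b + c), g(h(b, b), b · c, b · c), b · c + c + c) · h(b, b) · h(b, c) · h(g(b, b, b), g(b, b, b))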